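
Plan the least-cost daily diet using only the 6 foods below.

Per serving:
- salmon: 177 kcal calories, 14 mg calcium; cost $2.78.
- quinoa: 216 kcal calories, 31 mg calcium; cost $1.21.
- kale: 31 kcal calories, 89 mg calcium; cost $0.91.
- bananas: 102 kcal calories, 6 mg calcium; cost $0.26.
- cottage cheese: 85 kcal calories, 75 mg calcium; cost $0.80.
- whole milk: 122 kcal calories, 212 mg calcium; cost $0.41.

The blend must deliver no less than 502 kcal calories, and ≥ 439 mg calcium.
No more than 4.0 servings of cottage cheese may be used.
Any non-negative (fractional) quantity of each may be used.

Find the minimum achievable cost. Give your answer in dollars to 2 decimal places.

$1.48

This is a linear program. Let x1 = servings of salmon, x2 = servings of quinoa, x3 = servings of kale, x4 = servings of bananas, x5 = servings of cottage cheese, x6 = servings of whole milk.
Minimise 2.78x1 + 1.21x2 + 0.91x3 + 0.26x4 + 0.8x5 + 0.41x6 with:
  177x1 + 216x2 + 31x3 + 102x4 + 85x5 + 122x6 ≥ 502   (calories)
  14x1 + 31x2 + 89x3 + 6x4 + 75x5 + 212x6 ≥ 439   (calcium)
  x5 ≤ 4
  x1, x2, x3, x4, x5, x6 ≥ 0.
At the optimum only bananas, whole milk are positive (salmon, quinoa, kale, cottage cheese = 0). Binding constraints: calories and calcium.
Solving gives x4 = 2.53, x6 = 1.999.
Hence cost = 0.26·2.53 + 0.41·1.999 = $1.4774.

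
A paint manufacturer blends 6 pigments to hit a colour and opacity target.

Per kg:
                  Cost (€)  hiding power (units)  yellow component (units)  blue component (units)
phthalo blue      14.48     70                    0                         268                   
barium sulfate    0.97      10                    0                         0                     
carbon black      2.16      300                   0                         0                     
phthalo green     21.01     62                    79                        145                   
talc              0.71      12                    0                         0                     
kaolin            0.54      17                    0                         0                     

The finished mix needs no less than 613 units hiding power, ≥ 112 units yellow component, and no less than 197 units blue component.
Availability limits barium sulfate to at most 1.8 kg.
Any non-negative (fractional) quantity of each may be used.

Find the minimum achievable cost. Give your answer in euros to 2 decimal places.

€33.57

Let x1 = kg of phthalo blue, x2 = kg of barium sulfate, x3 = kg of carbon black, x4 = kg of phthalo green, x5 = kg of talc, x6 = kg of kaolin.
Minimize 14.48x1 + 0.97x2 + 2.16x3 + 21.01x4 + 0.71x5 + 0.54x6 s.t.:
  70x1 + 10x2 + 300x3 + 62x4 + 12x5 + 17x6 ≥ 613   (hiding power)
  79x4 ≥ 112   (yellow component)
  268x1 + 145x4 ≥ 197   (blue component)
  x2 ≤ 1.8
  x1, x2, x3, x4, x5, x6 ≥ 0.
The cheapest feasible vertex uses only carbon black, phthalo green; phthalo blue, barium sulfate, talc, kaolin are not used. Binding constraints: hiding power and yellow component.
Solving gives x3 = 1.75, x4 = 1.418.
Objective = 2.16·1.75 + 21.01·1.418 = 33.5722.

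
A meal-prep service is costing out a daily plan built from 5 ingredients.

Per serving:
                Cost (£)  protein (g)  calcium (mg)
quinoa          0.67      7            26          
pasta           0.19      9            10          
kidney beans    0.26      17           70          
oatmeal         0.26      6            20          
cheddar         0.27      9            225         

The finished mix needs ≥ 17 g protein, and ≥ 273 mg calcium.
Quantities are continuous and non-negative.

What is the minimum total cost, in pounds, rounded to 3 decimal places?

Set it up as a linear program. Let x1 = servings of quinoa, x2 = servings of pasta, x3 = servings of kidney beans, x4 = servings of oatmeal, x5 = servings of cheddar.
Minimise 0.67x1 + 0.19x2 + 0.26x3 + 0.26x4 + 0.27x5 s.t.:
  7x1 + 9x2 + 17x3 + 6x4 + 9x5 ≥ 17   (protein)
  26x1 + 10x2 + 70x3 + 20x4 + 225x5 ≥ 273   (calcium)
  x1, x2, x3, x4, x5 ≥ 0.
The minimum-cost mix takes nothing from quinoa, pasta, oatmeal — only kidney beans, cheddar. There the protein and calcium constraints are tight.
Optimal quantities: kidney beans = 0.4282 servings, cheddar = 1.08 servings.
Cost = 0.26·0.4282 + 0.27·1.08 = 0.40293.

£0.403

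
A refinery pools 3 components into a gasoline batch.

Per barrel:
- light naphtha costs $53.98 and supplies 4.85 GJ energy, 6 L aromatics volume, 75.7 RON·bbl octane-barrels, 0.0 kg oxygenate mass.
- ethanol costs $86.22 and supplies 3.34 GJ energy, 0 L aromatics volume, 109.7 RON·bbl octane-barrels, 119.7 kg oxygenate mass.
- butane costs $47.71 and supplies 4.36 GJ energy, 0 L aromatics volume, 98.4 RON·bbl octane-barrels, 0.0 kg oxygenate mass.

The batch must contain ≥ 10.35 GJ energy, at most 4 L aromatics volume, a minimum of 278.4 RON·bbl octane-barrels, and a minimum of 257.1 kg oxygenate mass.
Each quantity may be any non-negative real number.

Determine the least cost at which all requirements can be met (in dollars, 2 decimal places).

Set it up as a linear program. Let x1 = barrels of light naphtha, x2 = barrels of ethanol, x3 = barrels of butane.
min 53.98x1 + 86.22x2 + 47.71x3 subject to:
  4.85x1 + 3.34x2 + 4.36x3 ≥ 10.35   (energy)
  6x1 ≤ 4   (aromatics volume)
  75.7x1 + 109.7x2 + 98.4x3 ≥ 278.4   (octane-barrels)
  119.7x2 ≥ 257.1   (oxygenate mass)
  x1, x2, x3 ≥ 0.
At the optimum only ethanol, butane are positive (light naphtha = 0). The energy and oxygenate mass requirements are met with equality.
That vertex is x2 = 2.14787, x3 = 0.728467.
Cost = 86.22·2.14787 + 47.71·0.728467 = 219.9445.

$219.94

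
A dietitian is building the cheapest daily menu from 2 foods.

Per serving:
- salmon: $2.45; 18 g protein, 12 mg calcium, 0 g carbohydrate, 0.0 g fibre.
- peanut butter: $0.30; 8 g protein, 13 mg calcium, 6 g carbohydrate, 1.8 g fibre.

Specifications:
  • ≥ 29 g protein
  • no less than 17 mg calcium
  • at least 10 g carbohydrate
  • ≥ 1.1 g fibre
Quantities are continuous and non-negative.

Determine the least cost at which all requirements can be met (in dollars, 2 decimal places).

Let x1 = servings of salmon, x2 = servings of peanut butter.
Minimise 2.45x1 + 0.3x2 s.t.:
  18x1 + 8x2 ≥ 29   (protein)
  12x1 + 13x2 ≥ 17   (calcium)
  6x2 ≥ 10   (carbohydrate)
  1.8x2 ≥ 1.1   (fibre)
  x1, x2 ≥ 0.
The cheapest feasible vertex uses only peanut butter; salmon is not used. The protein requirement is met with equality.
That vertex is x2 = 3.625.
Hence cost = 0.3·3.625 = $1.0875.

$1.09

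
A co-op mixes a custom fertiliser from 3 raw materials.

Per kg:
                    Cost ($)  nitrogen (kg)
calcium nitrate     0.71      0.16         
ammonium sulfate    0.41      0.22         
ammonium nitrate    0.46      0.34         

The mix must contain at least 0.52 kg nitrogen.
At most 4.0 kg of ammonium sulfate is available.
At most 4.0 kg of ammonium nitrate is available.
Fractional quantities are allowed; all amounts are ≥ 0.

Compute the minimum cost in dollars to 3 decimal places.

Let x1 = kg of calcium nitrate, x2 = kg of ammonium sulfate, x3 = kg of ammonium nitrate.
Minimise 0.71x1 + 0.41x2 + 0.46x3 with:
  0.16x1 + 0.22x2 + 0.34x3 ≥ 0.52   (nitrogen)
  x2 ≤ 4
  x3 ≤ 4
  x1, x2, x3 ≥ 0.
The optimal basis is {ammonium nitrate}; calcium nitrate, ammonium sulfate drop out. Binding constraint: nitrogen.
That vertex is x3 = 1.5294.
Hence cost = 0.46·1.5294 = $0.70352.

$0.704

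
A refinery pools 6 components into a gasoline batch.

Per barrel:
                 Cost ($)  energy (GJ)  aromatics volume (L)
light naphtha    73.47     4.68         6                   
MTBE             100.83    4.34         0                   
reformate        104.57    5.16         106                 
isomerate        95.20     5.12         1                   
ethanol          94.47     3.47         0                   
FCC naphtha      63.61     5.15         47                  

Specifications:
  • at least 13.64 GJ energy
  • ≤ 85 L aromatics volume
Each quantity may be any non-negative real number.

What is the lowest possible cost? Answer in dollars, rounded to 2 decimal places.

$185.32

Treat it as an LP. Let x1 = barrels of light naphtha, x2 = barrels of MTBE, x3 = barrels of reformate, x4 = barrels of isomerate, x5 = barrels of ethanol, x6 = barrels of FCC naphtha.
Minimize 73.47x1 + 100.83x2 + 104.57x3 + 95.2x4 + 94.47x5 + 63.61x6 subject to:
  4.68x1 + 4.34x2 + 5.16x3 + 5.12x4 + 3.47x5 + 5.15x6 ≥ 13.64   (energy)
  6x1 + 106x3 + 1x4 + 47x6 ≤ 85   (aromatics volume)
  x1, x2, x3, x4, x5, x6 ≥ 0.
The optimal basis is {light naphtha, FCC naphtha}; MTBE, reformate, isomerate, ethanol drop out. There the energy and aromatics volume constraints are tight.
Solving gives x1 = 1.0755, x6 = 1.6712.
Hence cost = 73.47·1.0755 + 63.61·1.6712 = $185.3220.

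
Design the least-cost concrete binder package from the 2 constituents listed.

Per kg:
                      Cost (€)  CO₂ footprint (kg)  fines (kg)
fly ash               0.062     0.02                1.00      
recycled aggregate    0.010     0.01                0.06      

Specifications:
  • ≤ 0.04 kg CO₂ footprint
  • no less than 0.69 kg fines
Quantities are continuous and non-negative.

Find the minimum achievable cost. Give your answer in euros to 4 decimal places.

€0.0428

Set it up as a linear program. Let x1 = kg of fly ash, x2 = kg of recycled aggregate.
Minimise 0.062x1 + 0.01x2 s.t.:
  0.02x1 + 0.01x2 ≤ 0.04   (CO₂ footprint)
  1x1 + 0.06x2 ≥ 0.69   (fines)
  x1, x2 ≥ 0.
At the optimum only fly ash is positive (recycled aggregate = 0). Binding constraint: fines.
Solving gives x1 = 0.69.
Cost = 0.062·0.69 = 0.042780.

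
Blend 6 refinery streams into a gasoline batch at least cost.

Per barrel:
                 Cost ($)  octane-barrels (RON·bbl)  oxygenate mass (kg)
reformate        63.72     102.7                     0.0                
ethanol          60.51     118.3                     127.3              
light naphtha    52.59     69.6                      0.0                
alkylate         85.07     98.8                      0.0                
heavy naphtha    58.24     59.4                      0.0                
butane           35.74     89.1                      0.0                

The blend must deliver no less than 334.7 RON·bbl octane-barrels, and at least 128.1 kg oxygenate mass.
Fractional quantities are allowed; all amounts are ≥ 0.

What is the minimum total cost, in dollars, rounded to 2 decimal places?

Let x1 = barrels of reformate, x2 = barrels of ethanol, x3 = barrels of light naphtha, x4 = barrels of alkylate, x5 = barrels of heavy naphtha, x6 = barrels of butane.
Minimize 63.72x1 + 60.51x2 + 52.59x3 + 85.07x4 + 58.24x5 + 35.74x6 s.t.:
  102.7x1 + 118.3x2 + 69.6x3 + 98.8x4 + 59.4x5 + 89.1x6 ≥ 334.7   (octane-barrels)
  127.3x2 ≥ 128.1   (oxygenate mass)
  x1, x2, x3, x4, x5, x6 ≥ 0.
The minimum-cost mix takes nothing from reformate, light naphtha, alkylate, heavy naphtha — only ethanol, butane. There the octane-barrels and oxygenate mass constraints are tight.
Solving gives x2 = 1.00628, x6 = 2.42039.
Objective = 60.51·1.00628 + 35.74·2.42039 = 147.3947.

$147.39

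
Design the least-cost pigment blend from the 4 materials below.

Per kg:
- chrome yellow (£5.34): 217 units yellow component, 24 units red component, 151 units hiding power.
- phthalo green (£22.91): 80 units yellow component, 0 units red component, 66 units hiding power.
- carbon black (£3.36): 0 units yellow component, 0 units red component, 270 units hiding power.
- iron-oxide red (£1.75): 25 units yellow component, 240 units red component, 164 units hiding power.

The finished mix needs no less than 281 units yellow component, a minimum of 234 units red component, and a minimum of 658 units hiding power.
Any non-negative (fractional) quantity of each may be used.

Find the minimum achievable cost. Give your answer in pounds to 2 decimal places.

Let x1 = kg of chrome yellow, x2 = kg of phthalo green, x3 = kg of carbon black, x4 = kg of iron-oxide red.
Minimise 5.34x1 + 22.91x2 + 3.36x3 + 1.75x4 s.t.:
  217x1 + 80x2 + 25x4 ≥ 281   (yellow component)
  24x1 + 240x4 ≥ 234   (red component)
  151x1 + 66x2 + 270x3 + 164x4 ≥ 658   (hiding power)
  x1, x2, x3, x4 ≥ 0.
The optimal basis is {chrome yellow, iron-oxide red}; phthalo green, carbon black drop out. Binding constraints: yellow component and hiding power.
Optimal quantities: chrome yellow = 0.93151 kg, iron-oxide red = 3.1545 kg.
Total cost: 5.34·0.93151 + 1.75·3.1545 = 10.4946.

£10.49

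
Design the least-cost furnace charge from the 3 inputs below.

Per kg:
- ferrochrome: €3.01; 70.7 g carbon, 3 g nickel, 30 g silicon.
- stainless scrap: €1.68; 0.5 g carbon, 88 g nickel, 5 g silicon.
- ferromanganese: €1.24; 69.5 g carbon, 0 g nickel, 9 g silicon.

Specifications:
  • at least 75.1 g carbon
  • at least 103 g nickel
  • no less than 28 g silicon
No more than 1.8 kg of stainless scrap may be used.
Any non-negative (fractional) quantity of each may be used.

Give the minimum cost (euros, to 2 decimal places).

Let x1 = kg of ferrochrome, x2 = kg of stainless scrap, x3 = kg of ferromanganese.
min 3.01x1 + 1.68x2 + 1.24x3 s.t.:
  70.7x1 + 0.5x2 + 69.5x3 ≥ 75.1   (carbon)
  3x1 + 88x2 ≥ 103   (nickel)
  30x1 + 5x2 + 9x3 ≥ 28   (silicon)
  x2 ≤ 1.8
  x1, x2, x3 ≥ 0.
All 3 inputs are positive at the optimum. There the carbon, nickel, silicon constraints are tight.
So ferrochrome = 0.6045 kg, stainless scrap = 1.15 kg, ferromanganese = 0.4574 kg.
Hence cost = 3.01·0.6045 + 1.68·1.15 + 1.24·0.4574 = €4.3187.

€4.32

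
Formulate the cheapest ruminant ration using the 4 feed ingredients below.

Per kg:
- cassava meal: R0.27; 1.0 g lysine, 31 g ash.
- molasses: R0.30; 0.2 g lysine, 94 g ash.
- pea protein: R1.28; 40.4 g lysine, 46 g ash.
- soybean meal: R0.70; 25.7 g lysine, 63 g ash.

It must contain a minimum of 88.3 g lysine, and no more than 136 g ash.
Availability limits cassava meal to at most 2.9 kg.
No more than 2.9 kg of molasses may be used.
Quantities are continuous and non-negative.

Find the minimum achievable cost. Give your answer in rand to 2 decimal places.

Treat it as an LP. Let x1 = kg of cassava meal, x2 = kg of molasses, x3 = kg of pea protein, x4 = kg of soybean meal.
min 0.27x1 + 0.3x2 + 1.28x3 + 0.7x4 with:
  1x1 + 0.2x2 + 40.4x3 + 25.7x4 ≥ 88.3   (lysine)
  31x1 + 94x2 + 46x3 + 63x4 ≤ 136   (ash)
  x1 ≤ 2.9
  x2 ≤ 2.9
  x1, x2, x3, x4 ≥ 0.
The optimal basis is {pea protein, soybean meal}; cassava meal, molasses drop out. The lysine and ash requirements are met with equality.
So pea protein = 1.517 kg, soybean meal = 1.051 kg.
Total cost: 1.28·1.517 + 0.7·1.051 = 2.6775.

R2.68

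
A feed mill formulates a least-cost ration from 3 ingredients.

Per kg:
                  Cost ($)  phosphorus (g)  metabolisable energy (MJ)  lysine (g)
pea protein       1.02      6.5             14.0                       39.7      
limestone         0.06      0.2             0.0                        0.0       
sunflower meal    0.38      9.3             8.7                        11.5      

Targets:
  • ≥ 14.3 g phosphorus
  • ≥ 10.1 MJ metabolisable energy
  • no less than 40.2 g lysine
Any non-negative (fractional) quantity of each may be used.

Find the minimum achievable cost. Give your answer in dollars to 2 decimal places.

$1.12

Set it up as a linear program. Let x1 = kg of pea protein, x2 = kg of limestone, x3 = kg of sunflower meal.
Minimise 1.02x1 + 0.06x2 + 0.38x3 with:
  6.5x1 + 0.2x2 + 9.3x3 ≥ 14.3   (phosphorus)
  14x1 + 8.7x3 ≥ 10.1   (metabolisable energy)
  39.7x1 + 11.5x3 ≥ 40.2   (lysine)
  x1, x2, x3 ≥ 0.
The optimal basis is {pea protein, sunflower meal}; limestone drops out. Binding constraints: phosphorus and lysine.
Solving gives x1 = 0.7112, x3 = 1.041.
Total cost: 1.02·0.7112 + 0.38·1.041 = 1.1210.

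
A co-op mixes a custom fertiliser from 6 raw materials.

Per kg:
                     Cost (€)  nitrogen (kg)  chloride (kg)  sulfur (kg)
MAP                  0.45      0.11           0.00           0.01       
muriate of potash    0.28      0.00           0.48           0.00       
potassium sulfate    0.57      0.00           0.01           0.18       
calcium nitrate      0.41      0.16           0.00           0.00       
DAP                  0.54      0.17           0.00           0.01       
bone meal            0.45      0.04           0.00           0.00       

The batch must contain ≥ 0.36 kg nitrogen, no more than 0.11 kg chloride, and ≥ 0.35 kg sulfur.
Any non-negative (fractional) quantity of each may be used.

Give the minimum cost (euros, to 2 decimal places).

Let x1 = kg of MAP, x2 = kg of muriate of potash, x3 = kg of potassium sulfate, x4 = kg of calcium nitrate, x5 = kg of DAP, x6 = kg of bone meal.
Minimise 0.45x1 + 0.28x2 + 0.57x3 + 0.41x4 + 0.54x5 + 0.45x6 subject to:
  0.11x1 + 0.16x4 + 0.17x5 + 0.04x6 ≥ 0.36   (nitrogen)
  0.48x2 + 0.01x3 ≤ 0.11   (chloride)
  0.01x1 + 0.18x3 + 0.01x5 ≥ 0.35   (sulfur)
  x1, x2, x3, x4, x5, x6 ≥ 0.
The minimum-cost mix takes nothing from MAP, muriate of potash, DAP, bone meal — only potassium sulfate, calcium nitrate. The nitrogen and sulfur requirements are met with equality.
Optimal quantities: potassium sulfate = 1.944 kg, calcium nitrate = 2.25 kg.
Hence cost = 0.57·1.944 + 0.41·2.25 = €2.0306.

€2.03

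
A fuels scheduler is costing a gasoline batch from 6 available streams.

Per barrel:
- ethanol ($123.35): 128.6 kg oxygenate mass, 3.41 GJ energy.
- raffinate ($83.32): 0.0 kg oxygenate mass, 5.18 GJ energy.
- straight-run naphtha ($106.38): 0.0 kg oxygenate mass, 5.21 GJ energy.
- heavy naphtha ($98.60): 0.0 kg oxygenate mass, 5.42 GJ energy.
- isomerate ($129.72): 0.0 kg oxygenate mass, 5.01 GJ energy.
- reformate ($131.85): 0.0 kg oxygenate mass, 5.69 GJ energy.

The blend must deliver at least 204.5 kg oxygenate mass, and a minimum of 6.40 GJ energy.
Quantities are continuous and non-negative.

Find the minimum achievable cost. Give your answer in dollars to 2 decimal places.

Let x1 = barrels of ethanol, x2 = barrels of raffinate, x3 = barrels of straight-run naphtha, x4 = barrels of heavy naphtha, x5 = barrels of isomerate, x6 = barrels of reformate.
Minimize 123.35x1 + 83.32x2 + 106.38x3 + 98.6x4 + 129.72x5 + 131.85x6 subject to:
  128.6x1 ≥ 204.5   (oxygenate mass)
  3.41x1 + 5.18x2 + 5.21x3 + 5.42x4 + 5.01x5 + 5.69x6 ≥ 6.4   (energy)
  x1, x2, x3, x4, x5, x6 ≥ 0.
At the optimum only ethanol, raffinate are positive (straight-run naphtha, heavy naphtha, isomerate, reformate = 0). Binding constraints: oxygenate mass and energy.
That vertex is x1 = 1.5902, x2 = 0.18869.
Hence cost = 123.35·1.5902 + 83.32·0.18869 = $211.8728.

$211.87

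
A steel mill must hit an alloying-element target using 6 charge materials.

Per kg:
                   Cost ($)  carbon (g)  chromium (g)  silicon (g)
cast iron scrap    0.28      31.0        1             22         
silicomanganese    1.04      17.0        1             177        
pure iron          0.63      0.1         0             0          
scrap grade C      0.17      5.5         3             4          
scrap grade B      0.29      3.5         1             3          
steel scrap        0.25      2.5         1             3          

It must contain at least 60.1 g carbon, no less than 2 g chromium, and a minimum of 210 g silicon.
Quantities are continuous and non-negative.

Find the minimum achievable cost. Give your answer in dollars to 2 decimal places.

$1.44

Let x1 = kg of cast iron scrap, x2 = kg of silicomanganese, x3 = kg of pure iron, x4 = kg of scrap grade C, x5 = kg of scrap grade B, x6 = kg of steel scrap.
min 0.28x1 + 1.04x2 + 0.63x3 + 0.17x4 + 0.29x5 + 0.25x6 subject to:
  31x1 + 17x2 + 0.1x3 + 5.5x4 + 3.5x5 + 2.5x6 ≥ 60.1   (carbon)
  1x1 + 1x2 + 3x4 + 1x5 + 1x6 ≥ 2   (chromium)
  22x1 + 177x2 + 4x4 + 3x5 + 3x6 ≥ 210   (silicon)
  x1, x2, x3, x4, x5, x6 ≥ 0.
The cheapest feasible vertex uses only cast iron scrap, silicomanganese; pure iron, scrap grade C, scrap grade B, steel scrap are not used. There the carbon and silicon constraints are tight.
So cast iron scrap = 1.382 kg, silicomanganese = 1.015 kg.
Hence cost = 0.28·1.382 + 1.04·1.015 = $1.4426.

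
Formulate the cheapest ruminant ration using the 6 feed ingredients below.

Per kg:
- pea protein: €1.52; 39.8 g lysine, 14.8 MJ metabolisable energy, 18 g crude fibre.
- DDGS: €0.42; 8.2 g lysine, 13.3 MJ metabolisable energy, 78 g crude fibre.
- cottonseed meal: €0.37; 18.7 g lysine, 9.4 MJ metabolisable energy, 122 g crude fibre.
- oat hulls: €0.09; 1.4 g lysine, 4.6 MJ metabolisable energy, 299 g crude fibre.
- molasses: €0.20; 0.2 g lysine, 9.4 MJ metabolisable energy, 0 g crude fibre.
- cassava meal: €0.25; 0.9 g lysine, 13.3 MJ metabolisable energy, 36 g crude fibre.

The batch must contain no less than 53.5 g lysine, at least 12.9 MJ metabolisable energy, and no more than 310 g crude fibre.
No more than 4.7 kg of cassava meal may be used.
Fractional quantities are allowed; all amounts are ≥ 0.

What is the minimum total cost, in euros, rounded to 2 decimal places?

Let x1 = kg of pea protein, x2 = kg of DDGS, x3 = kg of cottonseed meal, x4 = kg of oat hulls, x5 = kg of molasses, x6 = kg of cassava meal.
Minimize 1.52x1 + 0.42x2 + 0.37x3 + 0.09x4 + 0.2x5 + 0.25x6 s.t.:
  39.8x1 + 8.2x2 + 18.7x3 + 1.4x4 + 0.2x5 + 0.9x6 ≥ 53.5   (lysine)
  14.8x1 + 13.3x2 + 9.4x3 + 4.6x4 + 9.4x5 + 13.3x6 ≥ 12.9   (metabolisable energy)
  18x1 + 78x2 + 122x3 + 299x4 + 36x6 ≤ 310   (crude fibre)
  x6 ≤ 4.7
  x1, x2, x3, x4, x5, x6 ≥ 0.
The minimum-cost mix takes nothing from DDGS, oat hulls, molasses, cassava meal — only pea protein, cottonseed meal. There the lysine and crude fibre constraints are tight.
So pea protein = 0.1615 kg, cottonseed meal = 2.517 kg.
Total cost: 1.52·0.1615 + 0.37·2.517 = 1.1768.

€1.18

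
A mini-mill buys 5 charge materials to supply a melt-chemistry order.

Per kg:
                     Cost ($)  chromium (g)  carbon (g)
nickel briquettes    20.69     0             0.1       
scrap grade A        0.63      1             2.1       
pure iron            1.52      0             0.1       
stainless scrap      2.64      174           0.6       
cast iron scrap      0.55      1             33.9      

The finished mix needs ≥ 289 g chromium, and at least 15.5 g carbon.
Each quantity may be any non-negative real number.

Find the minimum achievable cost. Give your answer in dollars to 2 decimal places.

Let x1 = kg of nickel briquettes, x2 = kg of scrap grade A, x3 = kg of pure iron, x4 = kg of stainless scrap, x5 = kg of cast iron scrap.
min 20.69x1 + 0.63x2 + 1.52x3 + 2.64x4 + 0.55x5 s.t.:
  1x2 + 174x4 + 1x5 ≥ 289   (chromium)
  0.1x1 + 2.1x2 + 0.1x3 + 0.6x4 + 33.9x5 ≥ 15.5   (carbon)
  x1, x2, x3, x4, x5 ≥ 0.
The cheapest feasible vertex uses only stainless scrap, cast iron scrap; nickel briquettes, scrap grade A, pure iron are not used. Binding constraints: chromium and carbon.
That vertex is x4 = 1.658, x5 = 0.4279.
Objective = 2.64·1.658 + 0.55·0.4279 = 4.6125.

$4.61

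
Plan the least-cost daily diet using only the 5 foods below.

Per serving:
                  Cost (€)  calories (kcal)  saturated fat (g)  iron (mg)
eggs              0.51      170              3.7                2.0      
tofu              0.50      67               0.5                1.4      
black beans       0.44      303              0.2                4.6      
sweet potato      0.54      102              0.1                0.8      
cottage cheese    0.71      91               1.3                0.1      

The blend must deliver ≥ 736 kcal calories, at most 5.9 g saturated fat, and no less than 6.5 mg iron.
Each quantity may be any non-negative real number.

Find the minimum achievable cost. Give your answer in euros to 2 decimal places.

€1.07

Let x1 = servings of eggs, x2 = servings of tofu, x3 = servings of black beans, x4 = servings of sweet potato, x5 = servings of cottage cheese.
Minimize 0.51x1 + 0.5x2 + 0.44x3 + 0.54x4 + 0.71x5 subject to:
  170x1 + 67x2 + 303x3 + 102x4 + 91x5 ≥ 736   (calories)
  3.7x1 + 0.5x2 + 0.2x3 + 0.1x4 + 1.3x5 ≤ 5.9   (saturated fat)
  2x1 + 1.4x2 + 4.6x3 + 0.8x4 + 0.1x5 ≥ 6.5   (iron)
  x1, x2, x3, x4, x5 ≥ 0.
The optimal basis is {black beans}; eggs, tofu, sweet potato, cottage cheese drop out. There the calories constraint is tight.
That vertex is x3 = 2.429.
Total cost: 0.44·2.429 = 1.0688.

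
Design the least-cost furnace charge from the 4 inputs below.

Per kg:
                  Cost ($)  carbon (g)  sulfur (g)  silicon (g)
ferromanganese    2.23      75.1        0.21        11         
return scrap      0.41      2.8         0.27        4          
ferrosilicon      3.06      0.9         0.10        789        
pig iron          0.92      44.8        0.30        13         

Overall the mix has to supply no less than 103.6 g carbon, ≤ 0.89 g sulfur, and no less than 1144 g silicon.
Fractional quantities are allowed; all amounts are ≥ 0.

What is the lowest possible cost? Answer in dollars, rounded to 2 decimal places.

$6.42

Let x1 = kg of ferromanganese, x2 = kg of return scrap, x3 = kg of ferrosilicon, x4 = kg of pig iron.
Minimise 2.23x1 + 0.41x2 + 3.06x3 + 0.92x4 s.t.:
  75.1x1 + 2.8x2 + 0.9x3 + 44.8x4 ≥ 103.6   (carbon)
  0.21x1 + 0.27x2 + 0.1x3 + 0.3x4 ≤ 0.89   (sulfur)
  11x1 + 4x2 + 789x3 + 13x4 ≥ 1144   (silicon)
  x1, x2, x3, x4 ≥ 0.
The cheapest feasible vertex uses only ferrosilicon, pig iron; ferromanganese, return scrap are not used. Binding constraints: carbon and silicon.
Solving gives x3 = 1.412, x4 = 2.284.
Cost = 3.06·1.412 + 0.92·2.284 = 6.4220.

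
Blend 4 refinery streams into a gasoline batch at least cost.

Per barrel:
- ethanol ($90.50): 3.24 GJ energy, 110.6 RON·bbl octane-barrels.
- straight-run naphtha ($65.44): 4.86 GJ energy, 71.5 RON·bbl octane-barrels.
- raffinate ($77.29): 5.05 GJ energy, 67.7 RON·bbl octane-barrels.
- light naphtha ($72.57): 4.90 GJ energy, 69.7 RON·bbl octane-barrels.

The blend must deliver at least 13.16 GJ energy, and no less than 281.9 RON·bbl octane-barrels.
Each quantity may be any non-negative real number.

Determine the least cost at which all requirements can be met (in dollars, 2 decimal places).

$242.96

Let x1 = barrels of ethanol, x2 = barrels of straight-run naphtha, x3 = barrels of raffinate, x4 = barrels of light naphtha.
Minimise 90.5x1 + 65.44x2 + 77.29x3 + 72.57x4 with:
  3.24x1 + 4.86x2 + 5.05x3 + 4.9x4 ≥ 13.16   (energy)
  110.6x1 + 71.5x2 + 67.7x3 + 69.7x4 ≥ 281.9   (octane-barrels)
  x1, x2, x3, x4 ≥ 0.
The minimum-cost mix takes nothing from raffinate, light naphtha — only ethanol, straight-run naphtha. Binding constraints: energy and octane-barrels.
So ethanol = 1.40293 barrels, straight-run naphtha = 1.77253 barrels.
Total cost: 90.5·1.40293 + 65.44·1.77253 = 242.9595.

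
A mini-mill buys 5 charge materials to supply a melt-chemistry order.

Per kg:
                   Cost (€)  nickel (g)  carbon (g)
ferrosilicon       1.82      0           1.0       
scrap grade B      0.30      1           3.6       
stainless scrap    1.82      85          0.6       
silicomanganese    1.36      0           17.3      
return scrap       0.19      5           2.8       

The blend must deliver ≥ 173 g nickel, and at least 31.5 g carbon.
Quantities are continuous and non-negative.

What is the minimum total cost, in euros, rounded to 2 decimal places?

€4.61

Set it up as a linear program. Let x1 = kg of ferrosilicon, x2 = kg of scrap grade B, x3 = kg of stainless scrap, x4 = kg of silicomanganese, x5 = kg of return scrap.
min 1.82x1 + 0.3x2 + 1.82x3 + 1.36x4 + 0.19x5 with:
  1x2 + 85x3 + 5x5 ≥ 173   (nickel)
  1x1 + 3.6x2 + 0.6x3 + 17.3x4 + 2.8x5 ≥ 31.5   (carbon)
  x1, x2, x3, x4, x5 ≥ 0.
The cheapest feasible vertex uses only stainless scrap, return scrap; ferrosilicon, scrap grade B, silicomanganese are not used. There the nickel and carbon constraints are tight.
Solving gives x3 = 1.391, x5 = 10.95.
Cost = 1.82·1.391 + 0.19·10.95 = 4.6121.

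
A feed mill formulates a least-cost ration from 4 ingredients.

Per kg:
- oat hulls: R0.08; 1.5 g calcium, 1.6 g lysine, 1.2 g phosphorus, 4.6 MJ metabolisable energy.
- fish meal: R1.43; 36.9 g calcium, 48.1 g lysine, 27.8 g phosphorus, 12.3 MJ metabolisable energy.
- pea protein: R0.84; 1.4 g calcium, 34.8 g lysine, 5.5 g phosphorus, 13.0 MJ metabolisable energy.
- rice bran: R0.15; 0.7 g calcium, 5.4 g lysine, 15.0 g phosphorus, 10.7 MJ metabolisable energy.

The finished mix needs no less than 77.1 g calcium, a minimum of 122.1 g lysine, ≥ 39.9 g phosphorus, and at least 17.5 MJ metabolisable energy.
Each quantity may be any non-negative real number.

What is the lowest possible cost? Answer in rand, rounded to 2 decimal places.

Set it up as a linear program. Let x1 = kg of oat hulls, x2 = kg of fish meal, x3 = kg of pea protein, x4 = kg of rice bran.
Minimize 0.08x1 + 1.43x2 + 0.84x3 + 0.15x4 with:
  1.5x1 + 36.9x2 + 1.4x3 + 0.7x4 ≥ 77.1   (calcium)
  1.6x1 + 48.1x2 + 34.8x3 + 5.4x4 ≥ 122.1   (lysine)
  1.2x1 + 27.8x2 + 5.5x3 + 15x4 ≥ 39.9   (phosphorus)
  4.6x1 + 12.3x2 + 13x3 + 10.7x4 ≥ 17.5   (metabolisable energy)
  x1, x2, x3, x4 ≥ 0.
The minimum-cost mix takes nothing from oat hulls, rice bran — only fish meal, pea protein. The calcium and lysine requirements are met with equality.
So fish meal = 2.065 kg, pea protein = 0.655 kg.
Total cost: 1.43·2.065 + 0.84·0.655 = 3.5032.

R3.50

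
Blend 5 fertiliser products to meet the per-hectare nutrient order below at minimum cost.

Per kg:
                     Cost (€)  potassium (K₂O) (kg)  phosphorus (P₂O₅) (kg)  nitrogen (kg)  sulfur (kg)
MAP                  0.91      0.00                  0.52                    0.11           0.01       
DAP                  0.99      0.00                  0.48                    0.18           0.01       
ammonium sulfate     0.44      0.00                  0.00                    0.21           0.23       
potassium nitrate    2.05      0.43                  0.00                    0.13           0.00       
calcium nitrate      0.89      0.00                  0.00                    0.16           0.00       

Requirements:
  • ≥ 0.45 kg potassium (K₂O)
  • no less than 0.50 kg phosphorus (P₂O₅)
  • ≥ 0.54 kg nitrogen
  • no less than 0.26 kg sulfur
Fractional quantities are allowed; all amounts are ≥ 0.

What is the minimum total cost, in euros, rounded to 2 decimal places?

€3.63

Let x1 = kg of MAP, x2 = kg of DAP, x3 = kg of ammonium sulfate, x4 = kg of potassium nitrate, x5 = kg of calcium nitrate.
min 0.91x1 + 0.99x2 + 0.44x3 + 2.05x4 + 0.89x5 with:
  0.43x4 ≥ 0.45   (potassium (K₂O))
  0.52x1 + 0.48x2 ≥ 0.5   (phosphorus (P₂O₅))
  0.11x1 + 0.18x2 + 0.21x3 + 0.13x4 + 0.16x5 ≥ 0.54   (nitrogen)
  0.01x1 + 0.01x2 + 0.23x3 ≥ 0.26   (sulfur)
  x1, x2, x3, x4, x5 ≥ 0.
At the optimum only MAP, DAP, ammonium sulfate, potassium nitrate are positive (calcium nitrate = 0). There the potassium (K₂O), phosphorus (P₂O₅), nitrogen, sulfur constraints are tight.
So MAP = 0.1356 kg, DAP = 0.8947 kg, ammonium sulfate = 1.086 kg, potassium nitrate = 1.047 kg.
Objective = 0.91·0.1356 + 0.99·0.8947 + 0.44·1.086 + 2.05·1.047 = 3.6333.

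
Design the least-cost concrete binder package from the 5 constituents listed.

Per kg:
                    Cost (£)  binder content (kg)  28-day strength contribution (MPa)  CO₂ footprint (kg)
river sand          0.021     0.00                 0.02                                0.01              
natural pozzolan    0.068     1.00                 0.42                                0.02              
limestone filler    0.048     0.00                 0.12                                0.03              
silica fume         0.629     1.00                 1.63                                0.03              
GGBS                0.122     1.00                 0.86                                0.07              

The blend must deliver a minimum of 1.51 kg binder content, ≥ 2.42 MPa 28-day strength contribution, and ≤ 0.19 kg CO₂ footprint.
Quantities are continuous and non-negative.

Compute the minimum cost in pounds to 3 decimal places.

Let x1 = kg of river sand, x2 = kg of natural pozzolan, x3 = kg of limestone filler, x4 = kg of silica fume, x5 = kg of GGBS.
min 0.021x1 + 0.068x2 + 0.048x3 + 0.629x4 + 0.122x5 with:
  1x2 + 1x4 + 1x5 ≥ 1.51   (binder content)
  0.02x1 + 0.42x2 + 0.12x3 + 1.63x4 + 0.86x5 ≥ 2.42   (28-day strength contribution)
  0.01x1 + 0.02x2 + 0.03x3 + 0.03x4 + 0.07x5 ≤ 0.19   (CO₂ footprint)
  x1, x2, x3, x4, x5 ≥ 0.
The optimal basis is {natural pozzolan, GGBS}; river sand, limestone filler, silica fume drop out. There the 28-day strength contribution and CO₂ footprint constraints are tight.
Optimal quantities: natural pozzolan = 0.4918 kg, GGBS = 2.574 kg.
Objective = 0.068·0.4918 + 0.122·2.574 = 0.34747.

£0.347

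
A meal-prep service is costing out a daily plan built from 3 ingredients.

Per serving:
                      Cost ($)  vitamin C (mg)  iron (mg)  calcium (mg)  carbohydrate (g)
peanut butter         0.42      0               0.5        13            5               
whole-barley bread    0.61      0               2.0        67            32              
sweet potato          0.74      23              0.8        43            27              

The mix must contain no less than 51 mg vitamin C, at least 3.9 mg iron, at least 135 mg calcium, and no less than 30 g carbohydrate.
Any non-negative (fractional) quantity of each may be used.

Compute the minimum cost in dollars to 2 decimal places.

$2.29

Treat it as an LP. Let x1 = servings of peanut butter, x2 = servings of whole-barley bread, x3 = servings of sweet potato.
min 0.42x1 + 0.61x2 + 0.74x3 subject to:
  23x3 ≥ 51   (vitamin C)
  0.5x1 + 2x2 + 0.8x3 ≥ 3.9   (iron)
  13x1 + 67x2 + 43x3 ≥ 135   (calcium)
  5x1 + 32x2 + 27x3 ≥ 30   (carbohydrate)
  x1, x2, x3 ≥ 0.
At the optimum only whole-barley bread, sweet potato are positive (peanut butter = 0). The vitamin C and iron requirements are met with equality.
Optimal quantities: whole-barley bread = 1.063 servings, sweet potato = 2.217 servings.
Total cost: 0.61·1.063 + 0.74·2.217 = 2.2890.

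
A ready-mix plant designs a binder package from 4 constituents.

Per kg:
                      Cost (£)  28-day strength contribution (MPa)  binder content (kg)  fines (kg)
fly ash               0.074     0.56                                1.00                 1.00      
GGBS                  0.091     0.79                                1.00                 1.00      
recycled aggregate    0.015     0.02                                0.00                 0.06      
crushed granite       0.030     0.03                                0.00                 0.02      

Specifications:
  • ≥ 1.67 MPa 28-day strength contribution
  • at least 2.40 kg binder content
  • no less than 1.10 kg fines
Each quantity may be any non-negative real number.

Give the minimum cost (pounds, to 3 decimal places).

£0.202

Let x1 = kg of fly ash, x2 = kg of GGBS, x3 = kg of recycled aggregate, x4 = kg of crushed granite.
Minimize 0.074x1 + 0.091x2 + 0.015x3 + 0.03x4 subject to:
  0.56x1 + 0.79x2 + 0.02x3 + 0.03x4 ≥ 1.67   (28-day strength contribution)
  1x1 + 1x2 ≥ 2.4   (binder content)
  1x1 + 1x2 + 0.06x3 + 0.02x4 ≥ 1.1   (fines)
  x1, x2, x3, x4 ≥ 0.
The minimum-cost mix takes nothing from recycled aggregate, crushed granite — only fly ash, GGBS. There the 28-day strength contribution and binder content constraints are tight.
So fly ash = 0.9826 kg, GGBS = 1.417 kg.
Objective = 0.074·0.9826 + 0.091·1.417 = 0.20166.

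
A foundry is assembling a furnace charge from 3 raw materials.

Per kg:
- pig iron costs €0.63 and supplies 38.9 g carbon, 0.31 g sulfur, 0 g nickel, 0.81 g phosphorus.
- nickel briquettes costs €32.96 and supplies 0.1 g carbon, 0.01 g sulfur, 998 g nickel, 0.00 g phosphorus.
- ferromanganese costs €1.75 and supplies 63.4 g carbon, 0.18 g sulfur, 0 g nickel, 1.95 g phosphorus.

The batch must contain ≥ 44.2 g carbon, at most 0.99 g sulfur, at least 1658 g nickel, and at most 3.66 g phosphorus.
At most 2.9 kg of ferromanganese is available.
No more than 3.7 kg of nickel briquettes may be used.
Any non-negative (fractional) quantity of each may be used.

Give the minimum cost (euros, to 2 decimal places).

This is a linear program. Let x1 = kg of pig iron, x2 = kg of nickel briquettes, x3 = kg of ferromanganese.
min 0.63x1 + 32.96x2 + 1.75x3 with:
  38.9x1 + 0.1x2 + 63.4x3 ≥ 44.2   (carbon)
  0.31x1 + 0.01x2 + 0.18x3 ≤ 0.99   (sulfur)
  998x2 ≥ 1658   (nickel)
  0.81x1 + 1.95x3 ≤ 3.66   (phosphorus)
  x3 ≤ 2.9
  x2 ≤ 3.7
  x1, x2, x3 ≥ 0.
At the optimum only pig iron, nickel briquettes are positive (ferromanganese = 0). The carbon and nickel requirements are met with equality.
That vertex is x1 = 1.132, x2 = 1.6613.
Total cost: 0.63·1.132 + 32.96·1.6613 = 55.4696.

€55.47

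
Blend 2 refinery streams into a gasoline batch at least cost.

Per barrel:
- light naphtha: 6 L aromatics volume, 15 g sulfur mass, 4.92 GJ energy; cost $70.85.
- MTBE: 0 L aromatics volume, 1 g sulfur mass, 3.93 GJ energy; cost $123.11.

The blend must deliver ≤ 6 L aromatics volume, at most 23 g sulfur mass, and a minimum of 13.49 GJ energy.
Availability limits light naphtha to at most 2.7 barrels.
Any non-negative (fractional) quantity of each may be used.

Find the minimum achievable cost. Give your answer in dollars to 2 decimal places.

Set it up as a linear program. Let x1 = barrels of light naphtha, x2 = barrels of MTBE.
min 70.85x1 + 123.11x2 subject to:
  6x1 ≤ 6   (aromatics volume)
  15x1 + 1x2 ≤ 23   (sulfur mass)
  4.92x1 + 3.93x2 ≥ 13.49   (energy)
  x1 ≤ 2.7
  x1, x2 ≥ 0.
Both inputs are positive at the optimum. Binding constraints: aromatics volume and energy.
So light naphtha = 1 barrel, MTBE = 2.18066 barrels.
Objective = 70.85·1 + 123.11·2.18066 = 339.3111.

$339.31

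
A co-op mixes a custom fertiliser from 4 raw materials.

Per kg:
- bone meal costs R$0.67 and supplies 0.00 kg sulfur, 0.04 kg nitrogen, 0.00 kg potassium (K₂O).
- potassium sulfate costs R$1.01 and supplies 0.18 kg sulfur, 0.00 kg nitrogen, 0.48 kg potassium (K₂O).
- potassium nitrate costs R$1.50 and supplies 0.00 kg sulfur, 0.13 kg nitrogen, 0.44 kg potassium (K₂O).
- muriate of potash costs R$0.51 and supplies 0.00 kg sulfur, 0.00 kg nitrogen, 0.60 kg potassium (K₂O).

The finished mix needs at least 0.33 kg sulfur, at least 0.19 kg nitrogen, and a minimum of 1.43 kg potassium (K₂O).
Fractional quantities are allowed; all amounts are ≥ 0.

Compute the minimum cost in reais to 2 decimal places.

Set it up as a linear program. Let x1 = kg of bone meal, x2 = kg of potassium sulfate, x3 = kg of potassium nitrate, x4 = kg of muriate of potash.
min 0.67x1 + 1.01x2 + 1.5x3 + 0.51x4 s.t.:
  0.18x2 ≥ 0.33   (sulfur)
  0.04x1 + 0.13x3 ≥ 0.19   (nitrogen)
  0.48x2 + 0.44x3 + 0.6x4 ≥ 1.43   (potassium (K₂O))
  x1, x2, x3, x4 ≥ 0.
The cheapest feasible vertex uses only potassium sulfate, potassium nitrate; bone meal, muriate of potash are not used. The sulfur and nitrogen requirements are met with equality.
Optimal quantities: potassium sulfate = 1.833 kg, potassium nitrate = 1.462 kg.
Objective = 1.01·1.833 + 1.5·1.462 = 4.0443.

R$4.04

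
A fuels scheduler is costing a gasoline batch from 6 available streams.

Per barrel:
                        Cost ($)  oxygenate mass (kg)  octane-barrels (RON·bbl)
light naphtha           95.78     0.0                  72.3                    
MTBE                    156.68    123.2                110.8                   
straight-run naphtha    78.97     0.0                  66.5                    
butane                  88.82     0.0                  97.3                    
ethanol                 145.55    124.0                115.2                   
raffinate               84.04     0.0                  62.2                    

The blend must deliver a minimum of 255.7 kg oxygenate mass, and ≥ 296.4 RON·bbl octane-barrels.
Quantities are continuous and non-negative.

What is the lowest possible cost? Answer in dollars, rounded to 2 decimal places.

Let x1 = barrels of light naphtha, x2 = barrels of MTBE, x3 = barrels of straight-run naphtha, x4 = barrels of butane, x5 = barrels of ethanol, x6 = barrels of raffinate.
Minimize 95.78x1 + 156.68x2 + 78.97x3 + 88.82x4 + 145.55x5 + 84.04x6 with:
  123.2x2 + 124x5 ≥ 255.7   (oxygenate mass)
  72.3x1 + 110.8x2 + 66.5x3 + 97.3x4 + 115.2x5 + 62.2x6 ≥ 296.4   (octane-barrels)
  x1, x2, x3, x4, x5, x6 ≥ 0.
The optimal basis is {butane, ethanol}; light naphtha, MTBE, straight-run naphtha, raffinate drop out. The oxygenate mass and octane-barrels requirements are met with equality.
Optimal quantities: butane = 0.60479 barrels, ethanol = 2.0621 barrels.
Objective = 88.82·0.60479 + 145.55·2.0621 = 353.8561.

$353.86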